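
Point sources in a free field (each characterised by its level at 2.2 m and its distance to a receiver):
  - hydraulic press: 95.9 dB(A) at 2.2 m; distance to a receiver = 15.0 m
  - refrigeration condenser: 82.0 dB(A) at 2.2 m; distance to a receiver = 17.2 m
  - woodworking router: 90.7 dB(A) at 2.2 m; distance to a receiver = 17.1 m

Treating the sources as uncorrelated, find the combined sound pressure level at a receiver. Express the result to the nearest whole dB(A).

Propagate each source to the receiver with L = L_ref − 20·log₁₀(r/r_ref), then add intensities.
hydraulic press: 95.9 − 20·log₁₀(15.0/2.2) = 95.9 − 16.67 = 79.23 dB(A).
refrigeration condenser: 82.0 − 20·log₁₀(17.2/2.2) = 82.0 − 17.86 = 64.14 dB(A).
woodworking router: 90.7 − 20·log₁₀(17.1/2.2) = 90.7 − 17.81 = 72.89 dB(A).
Σ 10^(L/10) = 1.057e+08 → L_total = 10·log₁₀(1.057e+08) = 80.24 dB(A).

80 dB(A)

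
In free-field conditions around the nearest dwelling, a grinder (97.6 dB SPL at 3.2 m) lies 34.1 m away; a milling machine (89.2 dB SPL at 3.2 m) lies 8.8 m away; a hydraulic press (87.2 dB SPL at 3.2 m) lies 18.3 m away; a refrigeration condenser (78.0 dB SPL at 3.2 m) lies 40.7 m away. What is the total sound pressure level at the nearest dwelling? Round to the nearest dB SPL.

First find each source's level at the receiver (point-source: −20·log₁₀(r/r_ref)), then combine on an intensity basis.
grinder: 97.6 − 20·log₁₀(34.1/3.2) = 97.6 − 20.55 = 77.05 dB SPL.
milling machine: 89.2 − 20·log₁₀(8.8/3.2) = 89.2 − 8.79 = 80.41 dB SPL.
hydraulic press: 87.2 − 20·log₁₀(18.3/3.2) = 87.2 − 15.15 = 72.05 dB SPL.
refrigeration condenser: 78.0 − 20·log₁₀(40.7/3.2) = 78.0 − 22.09 = 55.91 dB SPL.
Σ 10^(L/10) = 1.771e+08 → L_total = 10·log₁₀(1.771e+08) = 82.48 dB SPL.

82 dB SPL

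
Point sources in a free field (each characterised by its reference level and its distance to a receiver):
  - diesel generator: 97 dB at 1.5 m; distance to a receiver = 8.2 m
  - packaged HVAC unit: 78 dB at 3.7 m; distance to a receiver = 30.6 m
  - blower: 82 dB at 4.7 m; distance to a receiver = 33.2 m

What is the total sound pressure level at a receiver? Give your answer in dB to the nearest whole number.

Propagate each source to the receiver with L = L_ref − 20·log₁₀(r/r_ref), then add intensities.
diesel generator: 97 − 20·log₁₀(8.2/1.5) = 97 − 14.75 = 82.25 dB.
packaged HVAC unit: 78 − 20·log₁₀(30.6/3.7) = 78 − 18.35 = 59.65 dB.
blower: 82 − 20·log₁₀(33.2/4.7) = 82 − 16.98 = 65.02 dB.
Σ 10^(L/10) = 1.718e+08 → L_total = 10·log₁₀(1.718e+08) = 82.35 dB.

82 dB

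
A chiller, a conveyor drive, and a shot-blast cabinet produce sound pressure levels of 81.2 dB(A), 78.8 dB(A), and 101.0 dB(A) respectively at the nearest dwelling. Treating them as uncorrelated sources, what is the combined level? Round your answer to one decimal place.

Incoherent sources combine by intensity addition: L_total = 10·log₁₀(Σ 10^(L_i/10)).
Σ 10^(L/10) = 10^(81.2/10) + 10^(78.8/10) + 10^(101.0/10) = 1.280e+10.
L_total = 10·log₁₀(1.280e+10) = 101.07 dB(A).

101.1 dB(A)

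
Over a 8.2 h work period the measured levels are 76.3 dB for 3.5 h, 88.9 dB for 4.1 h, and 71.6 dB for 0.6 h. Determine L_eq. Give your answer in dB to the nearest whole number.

Weight each interval's intensity by its duration and average over T = 8.2 h:
Σ tᵢ·10^(Lᵢ/10) = 3.5·10^(76.3/10) + 4.1·10^(88.9/10) + 0.6·10^(71.6/10) = 3.341e+09.
L_eq = 10·log₁₀(3.341e+09/8.2) = 86.10 dB.

86 dB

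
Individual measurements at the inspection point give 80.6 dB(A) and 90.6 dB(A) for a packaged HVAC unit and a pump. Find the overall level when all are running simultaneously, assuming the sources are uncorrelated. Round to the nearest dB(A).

91 dB(A)

Incoherent sources combine by intensity addition: L_total = 10·log₁₀(Σ 10^(L_i/10)).
Σ 10^(L/10) = 10^(80.6/10) + 10^(90.6/10) = 1.263e+09.
L_total = 10·log₁₀(1.263e+09) = 91.01 dB(A).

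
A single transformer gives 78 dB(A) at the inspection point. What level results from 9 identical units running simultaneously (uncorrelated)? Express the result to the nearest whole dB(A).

88 dB(A)

With 9 equal, uncorrelated contributions the intensity is 9× that of one unit, giving a rise of 10·log₁₀ 9.
L_total = 78 + 10·log₁₀(9) = 78 + 9.542 = 87.54 dB(A).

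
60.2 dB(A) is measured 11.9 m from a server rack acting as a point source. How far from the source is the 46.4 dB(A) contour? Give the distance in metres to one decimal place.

58.3 m

The 13.8 dB drop corresponds to a distance ratio of 10^(13.8/20) for a point source.
r₂ = 11.9·10^((60.2−46.4)/20) = 11.9·10^(13.8/20) = 58.28 m.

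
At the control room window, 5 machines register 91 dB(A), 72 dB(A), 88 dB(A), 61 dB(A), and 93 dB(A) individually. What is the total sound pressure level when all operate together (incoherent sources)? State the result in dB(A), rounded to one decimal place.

For uncorrelated sources the intensities add, so convert each level to linear form, sum, and take 10·log₁₀ of the total.
Σ 10^(L/10) = 10^(91/10) + 10^(72/10) + 10^(88/10) + 10^(61/10) + 10^(93/10) = 3.902e+09.
L_total = 10·log₁₀(3.902e+09) = 95.91 dB(A).

95.9 dB(A)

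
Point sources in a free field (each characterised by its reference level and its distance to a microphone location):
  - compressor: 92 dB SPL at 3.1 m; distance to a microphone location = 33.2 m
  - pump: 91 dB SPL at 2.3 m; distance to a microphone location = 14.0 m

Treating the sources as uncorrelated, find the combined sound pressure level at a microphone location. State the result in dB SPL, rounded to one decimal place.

76.8 dB SPL

Propagate each source to the receiver with L = L_ref − 20·log₁₀(r/r_ref), then add intensities.
compressor: 92 − 20·log₁₀(33.2/3.1) = 92 − 20.60 = 71.40 dB SPL.
pump: 91 − 20·log₁₀(14.0/2.3) = 91 − 15.69 = 75.31 dB SPL.
Σ 10^(L/10) = 4.780e+07 → L_total = 10·log₁₀(4.780e+07) = 76.79 dB SPL.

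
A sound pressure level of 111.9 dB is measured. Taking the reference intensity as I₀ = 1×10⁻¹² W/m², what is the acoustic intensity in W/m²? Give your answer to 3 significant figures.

I = I₀·10^(L/10) = 10⁻¹² × 10^(111.9/10) = 10^(-0.810).

0.155 W/m²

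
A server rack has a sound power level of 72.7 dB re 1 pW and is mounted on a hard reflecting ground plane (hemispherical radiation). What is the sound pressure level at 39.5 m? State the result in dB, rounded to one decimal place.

L_p = L_w − 10·log₁₀(2π·r²) with r = 39.5 m.
2π·r² = 9803 m², 10·log₁₀ of that is 39.914 dB.
L_p = 72.7 − 39.914 = 32.79 dB.

32.8 dB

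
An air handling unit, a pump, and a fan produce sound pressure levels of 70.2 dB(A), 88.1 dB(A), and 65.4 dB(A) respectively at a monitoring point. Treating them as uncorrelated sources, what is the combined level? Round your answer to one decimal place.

For uncorrelated sources the intensities add, so convert each level to linear form, sum, and take 10·log₁₀ of the total.
Σ 10^(L/10) = 10^(70.2/10) + 10^(88.1/10) + 10^(65.4/10) = 6.596e+08.
L_total = 10·log₁₀(6.596e+08) = 88.19 dB(A).

88.2 dB(A)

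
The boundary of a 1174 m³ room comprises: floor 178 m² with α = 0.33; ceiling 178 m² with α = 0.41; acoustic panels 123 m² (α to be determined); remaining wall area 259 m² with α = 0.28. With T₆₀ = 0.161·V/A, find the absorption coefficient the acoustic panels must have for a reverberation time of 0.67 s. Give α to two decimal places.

Required total absorption A = 0.161·1174/0.67 = 282.11 m².
Absorption from the other surfaces = 178·0.33 + 178·0.41 + 259·0.28 = 204.24 m², so the acoustic panels must supply 77.87 m² over 123 m².
α = 77.87/123 = 0.633.

0.63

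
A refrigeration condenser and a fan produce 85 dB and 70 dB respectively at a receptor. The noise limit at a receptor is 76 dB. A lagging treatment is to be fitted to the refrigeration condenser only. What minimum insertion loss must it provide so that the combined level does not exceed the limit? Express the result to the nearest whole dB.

The untreated sources together contribute 10^(70/10) = 1.000e+07, i.e. 70.00 dB.
To meet 76 dB overall, the treated refrigeration condenser may contribute at most 10^(76/10) − 1.000e+07 = 2.981e+07, i.e. 74.74 dB.
Required insertion loss = 85 − 74.74 = 10.26 dB.

10 dB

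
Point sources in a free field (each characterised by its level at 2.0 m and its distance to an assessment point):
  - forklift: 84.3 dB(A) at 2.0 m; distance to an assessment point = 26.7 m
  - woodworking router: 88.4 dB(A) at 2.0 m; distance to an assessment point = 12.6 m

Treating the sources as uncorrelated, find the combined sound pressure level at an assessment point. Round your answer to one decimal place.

Propagate each source to the receiver with L = L_ref − 20·log₁₀(r/r_ref), then add intensities.
forklift: 84.3 − 20·log₁₀(26.7/2.0) = 84.3 − 22.51 = 61.79 dB(A).
woodworking router: 88.4 − 20·log₁₀(12.6/2.0) = 88.4 − 15.99 = 72.41 dB(A).
Σ 10^(L/10) = 1.894e+07 → L_total = 10·log₁₀(1.894e+07) = 72.77 dB(A).

72.8 dB(A)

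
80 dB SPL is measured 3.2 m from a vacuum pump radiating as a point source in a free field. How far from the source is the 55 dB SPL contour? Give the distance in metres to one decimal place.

For a point source L₁ − L₂ = 20·log₁₀(r₂/r₁), so r₂ = r₁·10^((L₁−L₂)/20).
r₂ = 3.2·10^((80−55)/20) = 3.2·10^(25.0/20) = 56.90 m.

56.9 m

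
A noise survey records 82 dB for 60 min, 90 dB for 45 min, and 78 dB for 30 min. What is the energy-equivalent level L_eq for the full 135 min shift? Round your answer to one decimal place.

Weight each interval's intensity by its duration and average over T = 135 min:
Σ tᵢ·10^(Lᵢ/10) = 60·10^(82/10) + 45·10^(90/10) + 30·10^(78/10) = 5.640e+10.
L_eq = 10·log₁₀(5.640e+10/135) = 86.21 dB.

86.2 dB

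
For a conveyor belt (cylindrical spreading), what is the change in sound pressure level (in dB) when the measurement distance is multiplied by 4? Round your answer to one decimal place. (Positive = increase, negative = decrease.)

-6.0 dB

A line source loses 3 dB per doubling of distance; generally ΔL = −10·log₁₀(r₂/r₁).
ΔL = −10·log₁₀(4) = -6.02 dB.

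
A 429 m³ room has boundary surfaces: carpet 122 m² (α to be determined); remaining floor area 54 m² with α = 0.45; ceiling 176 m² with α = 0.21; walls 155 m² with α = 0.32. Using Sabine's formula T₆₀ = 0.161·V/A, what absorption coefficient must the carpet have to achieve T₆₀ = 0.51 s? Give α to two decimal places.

A = 0.161·V/T₆₀ = 0.161·429/0.51 = 135.43 m² sabins.
Absorption from the other surfaces = 54·0.45 + 176·0.21 + 155·0.32 = 110.86 m², so the carpet must supply 24.57 m² over 122 m².
α = 24.57/122 = 0.201.

0.20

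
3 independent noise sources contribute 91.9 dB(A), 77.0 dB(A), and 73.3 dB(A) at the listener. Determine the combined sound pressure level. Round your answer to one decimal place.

92.1 dB(A)

For uncorrelated sources the intensities add, so convert each level to linear form, sum, and take 10·log₁₀ of the total.
Σ 10^(L/10) = 10^(91.9/10) + 10^(77.0/10) + 10^(73.3/10) = 1.620e+09.
L_total = 10·log₁₀(1.620e+09) = 92.10 dB(A).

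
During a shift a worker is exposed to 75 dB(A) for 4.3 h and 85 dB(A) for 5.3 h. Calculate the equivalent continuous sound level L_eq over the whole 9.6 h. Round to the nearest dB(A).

The energy average is taken in the linear domain: L_eq = 10·log₁₀[(Σ tᵢ·10^(Lᵢ/10))/T], T = 9.6 h.
Σ tᵢ·10^(Lᵢ/10) = 4.3·10^(75/10) + 5.3·10^(85/10) = 1.812e+09.
L_eq = 10·log₁₀(1.812e+09/9.6) = 82.76 dB(A).

83 dB(A)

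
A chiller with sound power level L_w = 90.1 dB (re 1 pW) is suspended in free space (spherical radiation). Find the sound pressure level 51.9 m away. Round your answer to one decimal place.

44.8 dB

L_p = L_w − 10·log₁₀(4π·r²) with r = 51.9 m.
4π·r² = 3.385e+04 m², 10·log₁₀ of that is 45.295 dB.
L_p = 90.1 − 45.295 = 44.80 dB.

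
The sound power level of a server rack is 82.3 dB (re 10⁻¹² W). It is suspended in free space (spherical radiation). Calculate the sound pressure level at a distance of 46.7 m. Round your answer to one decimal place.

37.9 dB

Free-field spherical radiation: L_p = L_w − 10·log₁₀(4π·r²), r = 46.7 m.
4π·r² = 2.741e+04 m², 10·log₁₀ of that is 44.378 dB.
L_p = 82.3 − 44.378 = 37.92 dB.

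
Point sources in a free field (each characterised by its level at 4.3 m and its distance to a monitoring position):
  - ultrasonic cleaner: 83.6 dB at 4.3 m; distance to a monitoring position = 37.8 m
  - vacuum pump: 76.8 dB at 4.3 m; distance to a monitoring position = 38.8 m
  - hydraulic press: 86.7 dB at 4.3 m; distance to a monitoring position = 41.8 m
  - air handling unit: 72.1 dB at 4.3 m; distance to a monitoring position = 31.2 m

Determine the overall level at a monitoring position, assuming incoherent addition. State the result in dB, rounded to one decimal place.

69.4 dB

Apply inverse-square spreading to bring every level to the receiver, then sum 10^(L/10).
ultrasonic cleaner: 83.6 − 20·log₁₀(37.8/4.3) = 83.6 − 18.88 = 64.72 dB.
vacuum pump: 76.8 − 20·log₁₀(38.8/4.3) = 76.8 − 19.11 = 57.69 dB.
hydraulic press: 86.7 − 20·log₁₀(41.8/4.3) = 86.7 − 19.75 = 66.95 dB.
air handling unit: 72.1 − 20·log₁₀(31.2/4.3) = 72.1 − 17.21 = 54.89 dB.
Σ 10^(L/10) = 8.810e+06 → L_total = 10·log₁₀(8.810e+06) = 69.45 dB.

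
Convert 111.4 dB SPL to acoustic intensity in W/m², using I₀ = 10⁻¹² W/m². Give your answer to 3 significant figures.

L = 10·log₁₀(I/I₀) ⇒ I = I₀·10^(L/10) = 10⁻¹² × 10^11.14.

0.138 W/m²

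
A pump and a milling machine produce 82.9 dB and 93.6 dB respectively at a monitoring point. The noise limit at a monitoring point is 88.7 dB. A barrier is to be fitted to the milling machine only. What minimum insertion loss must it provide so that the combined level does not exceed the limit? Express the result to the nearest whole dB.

Everything except the milling machine sums to 10^(82.9/10) = 1.950e+08 in linear terms, 82.90 dB.
To meet 88.7 dB overall, the treated milling machine may contribute at most 10^(88.7/10) − 1.950e+08 = 5.463e+08, i.e. 87.37 dB.
Required insertion loss = 93.6 − 87.37 = 6.23 dB.

6 dB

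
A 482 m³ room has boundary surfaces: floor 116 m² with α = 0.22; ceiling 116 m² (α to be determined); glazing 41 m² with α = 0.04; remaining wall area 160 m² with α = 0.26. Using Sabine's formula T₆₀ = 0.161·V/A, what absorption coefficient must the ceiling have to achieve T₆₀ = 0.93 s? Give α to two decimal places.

From T₆₀ = 0.161·V/A, the target T₆₀ = 0.93 s needs A = 0.161·482/0.93 = 83.44 m².
Absorption from the other surfaces = 116·0.22 + 41·0.04 + 160·0.26 = 68.76 m², so the ceiling must supply 14.68 m² over 116 m².
α = 14.68/116 = 0.127.

0.13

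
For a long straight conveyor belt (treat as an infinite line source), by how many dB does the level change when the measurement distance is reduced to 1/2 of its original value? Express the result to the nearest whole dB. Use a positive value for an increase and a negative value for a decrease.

+3 dB

A line source loses 3 dB per doubling of distance; generally ΔL = −10·log₁₀(r₂/r₁).
ΔL = −10·log₁₀(0.5) = +3.01 dB.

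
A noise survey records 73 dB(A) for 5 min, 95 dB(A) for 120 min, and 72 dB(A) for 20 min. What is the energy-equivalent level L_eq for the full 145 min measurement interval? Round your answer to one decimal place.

94.2 dB(A)

L_eq = 10·log₁₀[(1/T)·Σ tᵢ·10^(Lᵢ/10)] with T = 145 min.
Σ tᵢ·10^(Lᵢ/10) = 5·10^(73/10) + 120·10^(95/10) + 20·10^(72/10) = 3.799e+11.
L_eq = 10·log₁₀(3.799e+11/145) = 94.18 dB(A).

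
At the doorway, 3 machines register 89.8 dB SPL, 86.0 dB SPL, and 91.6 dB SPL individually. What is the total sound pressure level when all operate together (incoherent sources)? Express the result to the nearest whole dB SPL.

94 dB SPL

Incoherent sources combine by intensity addition: L_total = 10·log₁₀(Σ 10^(L_i/10)).
Σ 10^(L/10) = 10^(89.8/10) + 10^(86.0/10) + 10^(91.6/10) = 2.799e+09.
L_total = 10·log₁₀(2.799e+09) = 94.47 dB SPL.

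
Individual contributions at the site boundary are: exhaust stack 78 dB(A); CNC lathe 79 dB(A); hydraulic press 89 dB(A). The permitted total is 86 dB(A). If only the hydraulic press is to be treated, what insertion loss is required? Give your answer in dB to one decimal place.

Fixed contribution from the other sources: Σ 10^(L/10) = 10^(78/10) + 10^(79/10) = 1.425e+08 (81.54 dB(A)).
The limit corresponds to 10^(86/10) = 3.981e+08; subtracting the fixed part leaves 2.556e+08 for the hydraulic press, i.e. 84.08 dB(A).
So the hydraulic press must be reduced from 89 to 84.08 dB(A): IL = 4.92 dB.

4.9 dB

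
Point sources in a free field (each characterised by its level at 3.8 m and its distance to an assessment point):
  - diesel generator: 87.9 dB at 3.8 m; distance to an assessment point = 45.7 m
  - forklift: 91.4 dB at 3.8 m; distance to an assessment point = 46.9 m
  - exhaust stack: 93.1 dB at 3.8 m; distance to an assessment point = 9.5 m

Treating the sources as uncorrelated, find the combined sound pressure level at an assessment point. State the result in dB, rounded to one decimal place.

Propagate each source to the receiver with L = L_ref − 20·log₁₀(r/r_ref), then add intensities.
diesel generator: 87.9 − 20·log₁₀(45.7/3.8) = 87.9 − 21.60 = 66.30 dB.
forklift: 91.4 − 20·log₁₀(46.9/3.8) = 91.4 − 21.83 = 69.57 dB.
exhaust stack: 93.1 − 20·log₁₀(9.5/3.8) = 93.1 − 7.96 = 85.14 dB.
Σ 10^(L/10) = 3.400e+08 → L_total = 10·log₁₀(3.400e+08) = 85.31 dB.

85.3 dB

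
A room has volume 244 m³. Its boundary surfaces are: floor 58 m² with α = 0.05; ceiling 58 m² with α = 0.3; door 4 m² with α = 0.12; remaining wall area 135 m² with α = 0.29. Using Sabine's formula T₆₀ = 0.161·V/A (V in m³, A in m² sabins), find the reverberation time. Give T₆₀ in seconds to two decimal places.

Total absorption A = 58·0.05 + 58·0.3 + 4·0.12 + 135·0.29 = 59.93 m² sabins.
T₆₀ = 0.161 × 244 / 59.93 = 0.655 s.

0.66 s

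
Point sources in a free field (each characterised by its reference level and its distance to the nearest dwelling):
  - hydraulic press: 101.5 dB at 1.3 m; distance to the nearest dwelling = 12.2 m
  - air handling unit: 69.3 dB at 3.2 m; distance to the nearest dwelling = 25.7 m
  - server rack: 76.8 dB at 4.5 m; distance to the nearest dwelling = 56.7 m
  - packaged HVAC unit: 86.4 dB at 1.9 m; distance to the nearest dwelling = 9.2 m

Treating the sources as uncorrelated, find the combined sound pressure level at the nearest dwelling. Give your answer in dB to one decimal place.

82.5 dB

Apply inverse-square spreading to bring every level to the receiver, then sum 10^(L/10).
hydraulic press: 101.5 − 20·log₁₀(12.2/1.3) = 101.5 − 19.45 = 82.05 dB.
air handling unit: 69.3 − 20·log₁₀(25.7/3.2) = 69.3 − 18.10 = 51.20 dB.
server rack: 76.8 − 20·log₁₀(56.7/4.5) = 76.8 − 22.01 = 54.79 dB.
packaged HVAC unit: 86.4 − 20·log₁₀(9.2/1.9) = 86.4 − 13.70 = 72.70 dB.
Σ 10^(L/10) = 1.794e+08 → L_total = 10·log₁₀(1.794e+08) = 82.54 dB.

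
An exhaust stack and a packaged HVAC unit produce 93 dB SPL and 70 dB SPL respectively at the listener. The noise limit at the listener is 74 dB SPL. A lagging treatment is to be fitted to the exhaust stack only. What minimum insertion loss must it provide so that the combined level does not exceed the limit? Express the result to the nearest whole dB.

Everything except the exhaust stack sums to 10^(70/10) = 1.000e+07 in linear terms, 70.00 dB SPL.
To meet 74 dB SPL overall, the treated exhaust stack may contribute at most 10^(74/10) − 1.000e+07 = 1.512e+07, i.e. 71.80 dB SPL.
So the exhaust stack must be reduced from 93 to 71.80 dB SPL: IL = 21.20 dB.

21 dB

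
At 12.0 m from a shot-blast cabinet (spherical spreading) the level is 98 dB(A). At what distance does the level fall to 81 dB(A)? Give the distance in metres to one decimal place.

The 17.0 dB drop corresponds to a distance ratio of 10^(17.0/20) for a point source.
r₂ = 12.0·10^((98−81)/20) = 12.0·10^(17.0/20) = 84.95 m.

85.0 m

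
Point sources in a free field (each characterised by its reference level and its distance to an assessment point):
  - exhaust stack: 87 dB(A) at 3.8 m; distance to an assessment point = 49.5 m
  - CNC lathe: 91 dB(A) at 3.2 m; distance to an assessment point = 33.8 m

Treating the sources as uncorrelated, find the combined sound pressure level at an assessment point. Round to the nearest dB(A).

Propagate each source to the receiver with L = L_ref − 20·log₁₀(r/r_ref), then add intensities.
exhaust stack: 87 − 20·log₁₀(49.5/3.8) = 87 − 22.30 = 64.70 dB(A).
CNC lathe: 91 − 20·log₁₀(33.8/3.2) = 91 − 20.48 = 70.52 dB(A).
Σ 10^(L/10) = 1.424e+07 → L_total = 10·log₁₀(1.424e+07) = 71.53 dB(A).

72 dB(A)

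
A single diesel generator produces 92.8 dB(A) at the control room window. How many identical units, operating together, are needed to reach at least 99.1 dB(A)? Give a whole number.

N identical sources give L₁ + 10·log₁₀ N, so require 10·log₁₀ N ≥ 99.1 − 92.8 = 6.3 dB.
N ≥ 10^(6.3/10) = 4.266, so N = 5.

5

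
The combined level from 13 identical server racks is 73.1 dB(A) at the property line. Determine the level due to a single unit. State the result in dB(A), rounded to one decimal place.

62.0 dB(A)

For N identical incoherent sources L_total = L₁ + 10·log₁₀ N, so L₁ = 73.1 − 10·log₁₀(13) = 73.1 − 11.139.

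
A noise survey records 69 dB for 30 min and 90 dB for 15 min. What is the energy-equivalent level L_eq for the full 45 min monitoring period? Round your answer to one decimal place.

85.3 dB

Weight each interval's intensity by its duration and average over T = 45 min:
Σ tᵢ·10^(Lᵢ/10) = 30·10^(69/10) + 15·10^(90/10) = 1.524e+10.
L_eq = 10·log₁₀(1.524e+10/45) = 85.30 dB.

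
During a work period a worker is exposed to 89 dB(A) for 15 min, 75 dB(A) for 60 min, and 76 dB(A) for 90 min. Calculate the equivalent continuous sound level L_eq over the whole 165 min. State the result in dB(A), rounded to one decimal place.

80.2 dB(A)

Weight each interval's intensity by its duration and average over T = 165 min:
Σ tᵢ·10^(Lᵢ/10) = 15·10^(89/10) + 60·10^(75/10) + 90·10^(76/10) = 1.740e+10.
L_eq = 10·log₁₀(1.740e+10/165) = 80.23 dB(A).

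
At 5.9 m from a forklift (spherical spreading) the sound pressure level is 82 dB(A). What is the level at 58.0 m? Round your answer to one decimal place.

Point-source attenuation: ΔL = 20·log₁₀(r₂/r₁) = 20·log₁₀(58.0/5.9) = 19.852 dB.
L₂ = 82 − 20·log₁₀(58.0/5.9) = 82 − 19.852 = 62.15 dB(A).

62.1 dB(A)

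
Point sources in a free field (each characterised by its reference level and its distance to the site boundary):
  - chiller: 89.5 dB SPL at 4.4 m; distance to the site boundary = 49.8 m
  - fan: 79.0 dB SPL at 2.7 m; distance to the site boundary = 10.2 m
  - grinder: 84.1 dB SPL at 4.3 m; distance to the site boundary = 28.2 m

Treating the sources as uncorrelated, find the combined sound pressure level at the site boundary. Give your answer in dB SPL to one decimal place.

72.7 dB SPL

First find each source's level at the receiver (point-source: −20·log₁₀(r/r_ref)), then combine on an intensity basis.
chiller: 89.5 − 20·log₁₀(49.8/4.4) = 89.5 − 21.08 = 68.42 dB SPL.
fan: 79.0 − 20·log₁₀(10.2/2.7) = 79.0 − 11.54 = 67.46 dB SPL.
grinder: 84.1 − 20·log₁₀(28.2/4.3) = 84.1 − 16.34 = 67.76 dB SPL.
Σ 10^(L/10) = 1.850e+07 → L_total = 10·log₁₀(1.850e+07) = 72.67 dB SPL.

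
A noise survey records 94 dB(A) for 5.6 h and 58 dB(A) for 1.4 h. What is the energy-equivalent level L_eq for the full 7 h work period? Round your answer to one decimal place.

93.0 dB(A)

The energy average is taken in the linear domain: L_eq = 10·log₁₀[(Σ tᵢ·10^(Lᵢ/10))/T], T = 7 h.
Σ tᵢ·10^(Lᵢ/10) = 5.6·10^(94/10) + 1.4·10^(58/10) = 1.407e+10.
L_eq = 10·log₁₀(1.407e+10/7) = 93.03 dB(A).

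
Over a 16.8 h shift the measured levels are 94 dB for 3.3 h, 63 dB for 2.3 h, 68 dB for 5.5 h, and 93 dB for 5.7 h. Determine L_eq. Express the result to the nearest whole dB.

91 dB

L_eq = 10·log₁₀[(1/T)·Σ tᵢ·10^(Lᵢ/10)] with T = 16.8 h.
Σ tᵢ·10^(Lᵢ/10) = 3.3·10^(94/10) + 2.3·10^(63/10) + 5.5·10^(68/10) + 5.7·10^(93/10) = 1.970e+10.
L_eq = 10·log₁₀(1.970e+10/16.8) = 90.69 dB.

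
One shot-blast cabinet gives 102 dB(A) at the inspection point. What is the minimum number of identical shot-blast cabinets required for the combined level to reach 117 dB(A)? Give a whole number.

32

N identical sources give L₁ + 10·log₁₀ N, so require 10·log₁₀ N ≥ 117 − 102 = 15.0 dB.
N ≥ 10^(15.0/10) = 31.623, so N = 32.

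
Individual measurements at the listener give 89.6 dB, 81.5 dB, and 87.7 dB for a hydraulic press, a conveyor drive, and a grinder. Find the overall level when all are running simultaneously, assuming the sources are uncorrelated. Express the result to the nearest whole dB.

For uncorrelated sources the intensities add, so convert each level to linear form, sum, and take 10·log₁₀ of the total.
Σ 10^(L/10) = 10^(89.6/10) + 10^(81.5/10) + 10^(87.7/10) = 1.642e+09.
L_total = 10·log₁₀(1.642e+09) = 92.15 dB.

92 dB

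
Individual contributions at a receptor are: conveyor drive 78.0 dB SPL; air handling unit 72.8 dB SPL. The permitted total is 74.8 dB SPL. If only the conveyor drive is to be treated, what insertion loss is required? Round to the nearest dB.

Everything except the conveyor drive sums to 10^(72.8/10) = 1.905e+07 in linear terms, 72.80 dB SPL.
The limit corresponds to 10^(74.8/10) = 3.020e+07; subtracting the fixed part leaves 1.114e+07 for the conveyor drive, i.e. 70.47 dB SPL.
So the conveyor drive must be reduced from 78.0 to 70.47 dB SPL: IL = 7.53 dB.

8 dB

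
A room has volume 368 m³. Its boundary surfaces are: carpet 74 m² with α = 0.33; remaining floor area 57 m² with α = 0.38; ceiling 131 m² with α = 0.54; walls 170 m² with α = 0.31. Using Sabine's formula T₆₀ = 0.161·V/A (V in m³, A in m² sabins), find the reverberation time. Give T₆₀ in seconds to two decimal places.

Summing Sᵢαᵢ: 74·0.33 + 57·0.38 + 131·0.54 + 170·0.31 = 169.52 m².
T₆₀ = 0.161 × 368 / 169.52 = 0.350 s.

0.35 s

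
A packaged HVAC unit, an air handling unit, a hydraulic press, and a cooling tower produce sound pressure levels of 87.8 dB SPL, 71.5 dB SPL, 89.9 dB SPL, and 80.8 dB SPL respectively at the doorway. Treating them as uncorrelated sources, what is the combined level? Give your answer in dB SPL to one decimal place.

Incoherent sources combine by intensity addition: L_total = 10·log₁₀(Σ 10^(L_i/10)).
Σ 10^(L/10) = 10^(87.8/10) + 10^(71.5/10) + 10^(89.9/10) + 10^(80.8/10) = 1.714e+09.
L_total = 10·log₁₀(1.714e+09) = 92.34 dB SPL.

92.3 dB SPL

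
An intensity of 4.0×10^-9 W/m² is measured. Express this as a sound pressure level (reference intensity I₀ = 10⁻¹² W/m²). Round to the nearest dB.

36 dB

I/I₀ = 4.0×10^-9/10⁻¹² = 4.0×10^3, and L = 10·log₁₀(I/I₀).
L = 10·(0.6021 + 3) = 36.02 dB.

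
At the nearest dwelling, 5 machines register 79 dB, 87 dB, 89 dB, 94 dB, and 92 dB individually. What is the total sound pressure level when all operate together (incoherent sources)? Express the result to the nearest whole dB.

97 dB

For uncorrelated sources the intensities add, so convert each level to linear form, sum, and take 10·log₁₀ of the total.
Σ 10^(L/10) = 10^(79/10) + 10^(87/10) + 10^(89/10) + 10^(94/10) + 10^(92/10) = 5.472e+09.
L_total = 10·log₁₀(5.472e+09) = 97.38 dB.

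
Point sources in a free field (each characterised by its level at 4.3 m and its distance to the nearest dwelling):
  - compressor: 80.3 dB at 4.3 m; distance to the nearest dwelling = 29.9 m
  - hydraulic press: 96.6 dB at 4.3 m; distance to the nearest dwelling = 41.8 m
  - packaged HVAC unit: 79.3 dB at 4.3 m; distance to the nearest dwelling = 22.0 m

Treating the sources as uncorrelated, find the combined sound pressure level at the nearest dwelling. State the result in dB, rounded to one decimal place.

77.3 dB

Propagate each source to the receiver with L = L_ref − 20·log₁₀(r/r_ref), then add intensities.
compressor: 80.3 − 20·log₁₀(29.9/4.3) = 80.3 − 16.84 = 63.46 dB.
hydraulic press: 96.6 − 20·log₁₀(41.8/4.3) = 96.6 − 19.75 = 76.85 dB.
packaged HVAC unit: 79.3 − 20·log₁₀(22.0/4.3) = 79.3 − 14.18 = 65.12 dB.
Σ 10^(L/10) = 5.384e+07 → L_total = 10·log₁₀(5.384e+07) = 77.31 dB.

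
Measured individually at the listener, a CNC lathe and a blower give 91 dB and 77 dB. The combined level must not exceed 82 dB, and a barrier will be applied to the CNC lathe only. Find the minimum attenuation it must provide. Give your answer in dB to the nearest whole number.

11 dB

The untreated sources together contribute 10^(77/10) = 5.012e+07, i.e. 77.00 dB.
The limit corresponds to 10^(82/10) = 1.585e+08; subtracting the fixed part leaves 1.084e+08 for the CNC lathe, i.e. 80.35 dB.
Required insertion loss = 91 − 80.35 = 10.65 dB.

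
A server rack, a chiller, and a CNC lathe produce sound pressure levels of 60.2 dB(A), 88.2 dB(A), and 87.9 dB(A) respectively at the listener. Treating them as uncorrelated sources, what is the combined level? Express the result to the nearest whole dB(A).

91 dB(A)

For uncorrelated sources the intensities add, so convert each level to linear form, sum, and take 10·log₁₀ of the total.
Σ 10^(L/10) = 10^(60.2/10) + 10^(88.2/10) + 10^(87.9/10) = 1.278e+09.
L_total = 10·log₁₀(1.278e+09) = 91.07 dB(A).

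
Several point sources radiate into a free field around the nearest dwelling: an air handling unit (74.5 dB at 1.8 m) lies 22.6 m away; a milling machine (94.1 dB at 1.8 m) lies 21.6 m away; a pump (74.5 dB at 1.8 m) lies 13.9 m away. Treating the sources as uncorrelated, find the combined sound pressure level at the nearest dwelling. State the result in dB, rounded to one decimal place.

First find each source's level at the receiver (point-source: −20·log₁₀(r/r_ref)), then combine on an intensity basis.
air handling unit: 74.5 − 20·log₁₀(22.6/1.8) = 74.5 − 21.98 = 52.52 dB.
milling machine: 94.1 − 20·log₁₀(21.6/1.8) = 94.1 − 21.58 = 72.52 dB.
pump: 74.5 − 20·log₁₀(13.9/1.8) = 74.5 − 17.75 = 56.75 dB.
Σ 10^(L/10) = 1.850e+07 → L_total = 10·log₁₀(1.850e+07) = 72.67 dB.

72.7 dB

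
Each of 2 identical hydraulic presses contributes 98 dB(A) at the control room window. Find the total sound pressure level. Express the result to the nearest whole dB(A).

With 2 equal, uncorrelated contributions the intensity is 2× that of one unit, giving a rise of 10·log₁₀ 2.
L_total = 98 + 10·log₁₀(2) = 98 + 3.010 = 101.01 dB(A).

101 dB(A)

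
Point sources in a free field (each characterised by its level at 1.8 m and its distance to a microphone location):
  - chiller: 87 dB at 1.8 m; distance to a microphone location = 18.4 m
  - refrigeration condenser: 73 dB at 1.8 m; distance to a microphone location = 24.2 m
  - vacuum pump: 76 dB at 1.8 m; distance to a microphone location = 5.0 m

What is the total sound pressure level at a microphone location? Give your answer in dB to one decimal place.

70.0 dB

Apply inverse-square spreading to bring every level to the receiver, then sum 10^(L/10).
chiller: 87 − 20·log₁₀(18.4/1.8) = 87 − 20.19 = 66.81 dB.
refrigeration condenser: 73 − 20·log₁₀(24.2/1.8) = 73 − 22.57 = 50.43 dB.
vacuum pump: 76 − 20·log₁₀(5.0/1.8) = 76 − 8.87 = 67.13 dB.
Σ 10^(L/10) = 1.007e+07 → L_total = 10·log₁₀(1.007e+07) = 70.03 dB.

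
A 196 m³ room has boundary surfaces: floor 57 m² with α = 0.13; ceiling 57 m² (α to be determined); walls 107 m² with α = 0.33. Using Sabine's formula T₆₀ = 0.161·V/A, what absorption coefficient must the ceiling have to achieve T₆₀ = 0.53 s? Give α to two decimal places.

0.30

Required total absorption A = 0.161·196/0.53 = 59.54 m².
Absorption from the other surfaces = 57·0.13 + 107·0.33 = 42.72 m², so the ceiling must supply 16.82 m² over 57 m².
α = 16.82/57 = 0.295.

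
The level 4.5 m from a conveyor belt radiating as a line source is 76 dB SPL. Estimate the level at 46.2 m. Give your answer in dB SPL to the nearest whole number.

Line-source attenuation: ΔL = 10·log₁₀(r₂/r₁) = 10·log₁₀(46.2/4.5) = 10.114 dB.
L₂ = 76 − 10·log₁₀(46.2/4.5) = 76 − 10.114 = 65.89 dB SPL.

66 dB SPL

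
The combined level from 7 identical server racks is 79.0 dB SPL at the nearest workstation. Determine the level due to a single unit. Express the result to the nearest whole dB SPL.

Dividing the total intensity by 7 lowers the level by 10·log₁₀ 7 = 8.451 dB: L₁ = 79.0 − 8.451.

71 dB SPL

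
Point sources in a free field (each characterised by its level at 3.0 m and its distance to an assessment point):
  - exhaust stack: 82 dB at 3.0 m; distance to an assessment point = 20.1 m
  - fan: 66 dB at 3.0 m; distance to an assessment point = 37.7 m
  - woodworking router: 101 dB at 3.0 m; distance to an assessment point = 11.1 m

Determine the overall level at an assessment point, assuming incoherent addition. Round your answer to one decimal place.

89.7 dB

Propagate each source to the receiver with L = L_ref − 20·log₁₀(r/r_ref), then add intensities.
exhaust stack: 82 − 20·log₁₀(20.1/3.0) = 82 − 16.52 = 65.48 dB.
fan: 66 − 20·log₁₀(37.7/3.0) = 66 − 21.98 = 44.02 dB.
woodworking router: 101 − 20·log₁₀(11.1/3.0) = 101 − 11.36 = 89.64 dB.
Σ 10^(L/10) = 9.232e+08 → L_total = 10·log₁₀(9.232e+08) = 89.65 dB.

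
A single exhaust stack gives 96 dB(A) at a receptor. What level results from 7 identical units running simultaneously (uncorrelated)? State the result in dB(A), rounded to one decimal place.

With 7 equal, uncorrelated contributions the intensity is 7× that of one unit, giving a rise of 10·log₁₀ 7.
L_total = 96 + 10·log₁₀(7) = 96 + 8.451 = 104.45 dB(A).

104.5 dB(A)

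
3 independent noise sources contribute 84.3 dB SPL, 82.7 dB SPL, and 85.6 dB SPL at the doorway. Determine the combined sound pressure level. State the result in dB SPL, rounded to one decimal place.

89.1 dB SPL

For uncorrelated sources the intensities add, so convert each level to linear form, sum, and take 10·log₁₀ of the total.
Σ 10^(L/10) = 10^(84.3/10) + 10^(82.7/10) + 10^(85.6/10) = 8.184e+08.
L_total = 10·log₁₀(8.184e+08) = 89.13 dB SPL.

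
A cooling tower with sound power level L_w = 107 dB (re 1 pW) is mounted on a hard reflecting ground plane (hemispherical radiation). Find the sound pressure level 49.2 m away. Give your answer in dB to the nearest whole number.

The power spreads over a hemisphere of area 2π·r², so L_p = L_w − 10·log₁₀(2π·r²).
2π·r² = 1.521e+04 m², 10·log₁₀ of that is 41.821 dB.
L_p = 107 − 41.821 = 65.18 dB.

65 dB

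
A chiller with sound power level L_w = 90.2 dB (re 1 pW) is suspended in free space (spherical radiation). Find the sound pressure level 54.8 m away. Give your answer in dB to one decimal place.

Free-field spherical radiation: L_p = L_w − 10·log₁₀(4π·r²), r = 54.8 m.
4π·r² = 3.774e+04 m², 10·log₁₀ of that is 45.768 dB.
L_p = 90.2 − 45.768 = 44.43 dB.

44.4 dB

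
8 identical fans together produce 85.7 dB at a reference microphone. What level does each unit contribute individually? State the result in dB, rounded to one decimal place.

8 equal contributions raise the level by 10·log₁₀ 8 = 9.031 dB, so each unit alone gives 85.7 − 9.031.

76.7 dB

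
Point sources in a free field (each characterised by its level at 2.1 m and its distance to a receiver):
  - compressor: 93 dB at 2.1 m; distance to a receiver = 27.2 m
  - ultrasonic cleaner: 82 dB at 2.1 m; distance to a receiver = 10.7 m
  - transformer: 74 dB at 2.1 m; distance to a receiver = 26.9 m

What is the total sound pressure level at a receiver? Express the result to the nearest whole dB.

73 dB

Propagate each source to the receiver with L = L_ref − 20·log₁₀(r/r_ref), then add intensities.
compressor: 93 − 20·log₁₀(27.2/2.1) = 93 − 22.25 = 70.75 dB.
ultrasonic cleaner: 82 − 20·log₁₀(10.7/2.1) = 82 − 14.14 = 67.86 dB.
transformer: 74 − 20·log₁₀(26.9/2.1) = 74 − 22.15 = 51.85 dB.
Σ 10^(L/10) = 1.815e+07 → L_total = 10·log₁₀(1.815e+07) = 72.59 dB.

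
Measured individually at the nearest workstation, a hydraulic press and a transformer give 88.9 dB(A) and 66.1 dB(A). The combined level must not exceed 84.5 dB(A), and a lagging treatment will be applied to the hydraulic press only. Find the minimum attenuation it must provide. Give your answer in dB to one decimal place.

Everything except the hydraulic press sums to 10^(66.1/10) = 4.074e+06 in linear terms, 66.10 dB(A).
The limit corresponds to 10^(84.5/10) = 2.818e+08; subtracting the fixed part leaves 2.778e+08 for the hydraulic press, i.e. 84.44 dB(A).
So the hydraulic press must be reduced from 88.9 to 84.44 dB(A): IL = 4.46 dB.

4.5 dB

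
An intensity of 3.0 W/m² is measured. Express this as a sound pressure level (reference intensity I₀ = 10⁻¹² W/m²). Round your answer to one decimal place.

124.8 dB

L = 10·log₁₀(I/I₀) = 10·log₁₀(3.0/10⁻¹²) = 10·log₁₀(3.0×10^12).
L = 10·(0.4771 + 12) = 124.77 dB.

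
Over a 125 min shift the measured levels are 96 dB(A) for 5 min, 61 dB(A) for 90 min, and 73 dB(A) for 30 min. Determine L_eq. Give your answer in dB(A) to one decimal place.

L_eq = 10·log₁₀[(1/T)·Σ tᵢ·10^(Lᵢ/10)] with T = 125 min.
Σ tᵢ·10^(Lᵢ/10) = 5·10^(96/10) + 90·10^(61/10) + 30·10^(73/10) = 2.062e+10.
L_eq = 10·log₁₀(2.062e+10/125) = 82.17 dB(A).

82.2 dB(A)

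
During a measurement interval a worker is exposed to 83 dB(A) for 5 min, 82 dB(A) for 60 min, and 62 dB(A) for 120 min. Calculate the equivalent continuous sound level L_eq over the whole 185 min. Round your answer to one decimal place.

77.6 dB(A)

The energy average is taken in the linear domain: L_eq = 10·log₁₀[(Σ tᵢ·10^(Lᵢ/10))/T], T = 185 min.
Σ tᵢ·10^(Lᵢ/10) = 5·10^(83/10) + 60·10^(82/10) + 120·10^(62/10) = 1.070e+10.
L_eq = 10·log₁₀(1.070e+10/185) = 77.62 dB(A).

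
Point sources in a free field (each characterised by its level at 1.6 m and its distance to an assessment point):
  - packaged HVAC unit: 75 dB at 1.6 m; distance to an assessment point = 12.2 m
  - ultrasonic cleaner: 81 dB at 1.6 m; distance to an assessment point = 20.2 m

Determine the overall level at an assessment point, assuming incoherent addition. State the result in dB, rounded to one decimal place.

First find each source's level at the receiver (point-source: −20·log₁₀(r/r_ref)), then combine on an intensity basis.
packaged HVAC unit: 75 − 20·log₁₀(12.2/1.6) = 75 − 17.64 = 57.36 dB.
ultrasonic cleaner: 81 − 20·log₁₀(20.2/1.6) = 81 − 22.02 = 58.98 dB.
Σ 10^(L/10) = 1.334e+06 → L_total = 10·log₁₀(1.334e+06) = 61.25 dB.

61.3 dB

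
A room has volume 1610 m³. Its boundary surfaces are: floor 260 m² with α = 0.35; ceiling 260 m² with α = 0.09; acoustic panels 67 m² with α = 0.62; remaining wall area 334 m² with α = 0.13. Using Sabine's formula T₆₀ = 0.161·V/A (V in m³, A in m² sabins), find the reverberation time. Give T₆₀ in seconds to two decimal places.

1.30 s

Summing Sᵢαᵢ: 260·0.35 + 260·0.09 + 67·0.62 + 334·0.13 = 199.36 m².
T₆₀ = 0.161·V/A = 0.161·1610/199.36 = 1.300 s.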